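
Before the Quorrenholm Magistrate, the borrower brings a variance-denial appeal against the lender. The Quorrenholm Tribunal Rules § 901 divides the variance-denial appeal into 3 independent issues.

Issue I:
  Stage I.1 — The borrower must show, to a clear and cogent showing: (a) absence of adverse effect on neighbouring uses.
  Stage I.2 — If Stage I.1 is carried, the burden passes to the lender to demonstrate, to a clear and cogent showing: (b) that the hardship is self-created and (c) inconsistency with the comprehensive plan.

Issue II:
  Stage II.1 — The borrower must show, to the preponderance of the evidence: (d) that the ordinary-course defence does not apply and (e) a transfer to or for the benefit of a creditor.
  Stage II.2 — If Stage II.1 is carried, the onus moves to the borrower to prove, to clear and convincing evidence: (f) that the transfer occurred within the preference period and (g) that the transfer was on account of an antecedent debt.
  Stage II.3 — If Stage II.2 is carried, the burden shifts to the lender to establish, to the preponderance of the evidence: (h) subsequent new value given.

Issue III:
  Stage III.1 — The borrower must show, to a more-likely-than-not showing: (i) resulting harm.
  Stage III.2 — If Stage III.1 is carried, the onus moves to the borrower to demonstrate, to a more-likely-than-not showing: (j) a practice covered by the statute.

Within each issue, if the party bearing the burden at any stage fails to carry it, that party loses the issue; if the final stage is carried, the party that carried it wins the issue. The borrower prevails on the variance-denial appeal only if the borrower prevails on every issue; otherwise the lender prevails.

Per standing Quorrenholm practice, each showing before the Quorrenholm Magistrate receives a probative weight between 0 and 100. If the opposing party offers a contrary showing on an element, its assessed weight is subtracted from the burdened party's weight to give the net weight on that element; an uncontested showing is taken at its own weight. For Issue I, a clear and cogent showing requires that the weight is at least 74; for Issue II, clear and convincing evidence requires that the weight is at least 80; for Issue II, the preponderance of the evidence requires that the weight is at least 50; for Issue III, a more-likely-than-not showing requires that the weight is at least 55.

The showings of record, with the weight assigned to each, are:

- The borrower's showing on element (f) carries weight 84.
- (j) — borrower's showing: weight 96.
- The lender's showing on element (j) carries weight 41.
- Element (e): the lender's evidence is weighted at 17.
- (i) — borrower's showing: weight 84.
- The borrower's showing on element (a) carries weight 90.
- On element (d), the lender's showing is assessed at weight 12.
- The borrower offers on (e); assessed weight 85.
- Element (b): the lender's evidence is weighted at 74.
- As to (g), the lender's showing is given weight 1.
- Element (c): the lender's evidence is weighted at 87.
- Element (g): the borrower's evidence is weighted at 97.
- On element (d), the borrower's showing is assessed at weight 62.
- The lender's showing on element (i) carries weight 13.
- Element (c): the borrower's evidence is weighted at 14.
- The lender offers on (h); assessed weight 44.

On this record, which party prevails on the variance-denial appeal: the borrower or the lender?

— Issue I —
Stage I.1 — burden on borrower; standard: a clear and cogent showing (weight is at least 74).
    (a): 90 ≥ 74 [met]
  Stage I.1 carried; the burden shifts to the lender.
Stage I.2 — burden on lender; standard: a clear and cogent showing (weight is at least 74).
    (b): 74 ≥ 74 [met]
    (c): 87 − 14 = 73 < 74 [not met]
  Stage I.2 not carried; the lender fails its burden.
So the borrower prevails on this issue.
— Issue II —
Stage II.1 — burden on borrower; standard: the preponderance of the evidence (weight is at least 50).
    (d): 62 − 12 = 50 ≥ 50 [met]
    (e): 85 − 17 = 68 ≥ 50 [met]
  Stage II.1 carried; the burden remains with the borrower.
Stage II.2 — burden on borrower; standard: clear and convincing evidence (weight is at least 80).
    (f): 84 ≥ 80 [met]
    (g): 97 − 1 = 96 ≥ 80 [met]
  Stage II.2 carried; the burden shifts to the lender.
Stage II.3 — burden on lender; standard: the preponderance of the evidence (weight is at least 50).
    (h): 44 < 50 [not met]
  Not every element is met, so the lender fails to carry Stage II.3.
The borrower prevails on this issue.
— Issue III —
Stage III.1 (borrower, a more-likely-than-not showing, weight is at least 55): (i) net 84−13=71 ≥ 55 — meets.
  Stage III.1 is satisfied; the borrower continues to bear the burden.
Stage III.2 (borrower, a more-likely-than-not showing, weight is at least 55): (j) net 96−41=55 ≥ 55 — meets.
  The borrower carries the last stage.
Every stage carried; the borrower prevails on this issue.
Per-issue: Issue I → borrower; Issue II → borrower; Issue III → borrower. The borrower must prevail on every issue; overall, the borrower prevails.

borrower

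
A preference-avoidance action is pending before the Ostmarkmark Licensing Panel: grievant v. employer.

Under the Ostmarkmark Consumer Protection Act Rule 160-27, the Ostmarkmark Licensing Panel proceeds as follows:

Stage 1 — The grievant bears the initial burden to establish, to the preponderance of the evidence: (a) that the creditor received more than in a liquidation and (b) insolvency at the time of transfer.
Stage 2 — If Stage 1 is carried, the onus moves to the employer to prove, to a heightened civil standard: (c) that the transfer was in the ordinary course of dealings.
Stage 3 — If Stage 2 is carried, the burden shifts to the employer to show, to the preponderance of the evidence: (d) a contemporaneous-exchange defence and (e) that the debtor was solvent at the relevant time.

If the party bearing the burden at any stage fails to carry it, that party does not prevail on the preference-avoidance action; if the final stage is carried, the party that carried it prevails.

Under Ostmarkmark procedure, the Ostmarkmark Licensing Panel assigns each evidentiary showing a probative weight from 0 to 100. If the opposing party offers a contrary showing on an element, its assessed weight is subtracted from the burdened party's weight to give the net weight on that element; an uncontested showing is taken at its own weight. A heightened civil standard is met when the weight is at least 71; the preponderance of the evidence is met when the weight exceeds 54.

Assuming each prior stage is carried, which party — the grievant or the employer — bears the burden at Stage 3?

employer

Stage 3's rule assigns the burden to the employer (to the preponderance of the evidence).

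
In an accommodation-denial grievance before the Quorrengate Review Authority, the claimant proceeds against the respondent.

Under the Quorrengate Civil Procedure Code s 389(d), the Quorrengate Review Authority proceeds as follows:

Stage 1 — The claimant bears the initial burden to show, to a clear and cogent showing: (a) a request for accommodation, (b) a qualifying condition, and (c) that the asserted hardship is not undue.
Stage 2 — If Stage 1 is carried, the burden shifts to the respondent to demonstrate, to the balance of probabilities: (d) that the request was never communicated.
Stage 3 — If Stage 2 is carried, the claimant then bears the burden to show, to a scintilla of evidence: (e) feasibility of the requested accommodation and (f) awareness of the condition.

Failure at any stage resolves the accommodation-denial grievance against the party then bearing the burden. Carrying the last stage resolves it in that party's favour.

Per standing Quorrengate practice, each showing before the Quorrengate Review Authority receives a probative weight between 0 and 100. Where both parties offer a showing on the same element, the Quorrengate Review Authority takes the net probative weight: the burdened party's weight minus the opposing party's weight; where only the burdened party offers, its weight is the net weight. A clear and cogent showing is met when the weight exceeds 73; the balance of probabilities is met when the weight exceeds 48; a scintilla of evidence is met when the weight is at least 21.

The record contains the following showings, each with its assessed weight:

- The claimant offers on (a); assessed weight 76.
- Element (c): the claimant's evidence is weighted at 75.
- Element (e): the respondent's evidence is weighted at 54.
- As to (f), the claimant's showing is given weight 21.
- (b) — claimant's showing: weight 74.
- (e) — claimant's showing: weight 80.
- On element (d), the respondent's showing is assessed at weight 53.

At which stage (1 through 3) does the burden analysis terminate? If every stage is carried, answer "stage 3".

At Stage 1 the claimant must meet a clear and cogent showing (weight exceeds 73): on (a) the weight is 76, > 73, so (a) meets the standard; on (b) the weight is 74, which does exceed 73, so (b) meets the standard; on (c) the weight is 75, > 73, so (c) meets the standard.
  All elements met. The burden passes to the respondent.
At Stage 2 the respondent must meet the balance of probabilities (weight exceeds 48): on (d) the weight is 53, > 48, so (d) meets the standard.
  The respondent carries Stage 2; the claimant now bears the burden.
At Stage 3 the claimant must meet a scintilla of evidence (weight is at least 21): on (e) the weight is 80 less the opposing 54 gives net 26, which does reach 21, so (e) meets the standard; on (f) the weight is 21, which does reach 21, so (f) meets the standard.
  All elements met at the final stage.
Every stage carried; the claimant prevails.

stage 3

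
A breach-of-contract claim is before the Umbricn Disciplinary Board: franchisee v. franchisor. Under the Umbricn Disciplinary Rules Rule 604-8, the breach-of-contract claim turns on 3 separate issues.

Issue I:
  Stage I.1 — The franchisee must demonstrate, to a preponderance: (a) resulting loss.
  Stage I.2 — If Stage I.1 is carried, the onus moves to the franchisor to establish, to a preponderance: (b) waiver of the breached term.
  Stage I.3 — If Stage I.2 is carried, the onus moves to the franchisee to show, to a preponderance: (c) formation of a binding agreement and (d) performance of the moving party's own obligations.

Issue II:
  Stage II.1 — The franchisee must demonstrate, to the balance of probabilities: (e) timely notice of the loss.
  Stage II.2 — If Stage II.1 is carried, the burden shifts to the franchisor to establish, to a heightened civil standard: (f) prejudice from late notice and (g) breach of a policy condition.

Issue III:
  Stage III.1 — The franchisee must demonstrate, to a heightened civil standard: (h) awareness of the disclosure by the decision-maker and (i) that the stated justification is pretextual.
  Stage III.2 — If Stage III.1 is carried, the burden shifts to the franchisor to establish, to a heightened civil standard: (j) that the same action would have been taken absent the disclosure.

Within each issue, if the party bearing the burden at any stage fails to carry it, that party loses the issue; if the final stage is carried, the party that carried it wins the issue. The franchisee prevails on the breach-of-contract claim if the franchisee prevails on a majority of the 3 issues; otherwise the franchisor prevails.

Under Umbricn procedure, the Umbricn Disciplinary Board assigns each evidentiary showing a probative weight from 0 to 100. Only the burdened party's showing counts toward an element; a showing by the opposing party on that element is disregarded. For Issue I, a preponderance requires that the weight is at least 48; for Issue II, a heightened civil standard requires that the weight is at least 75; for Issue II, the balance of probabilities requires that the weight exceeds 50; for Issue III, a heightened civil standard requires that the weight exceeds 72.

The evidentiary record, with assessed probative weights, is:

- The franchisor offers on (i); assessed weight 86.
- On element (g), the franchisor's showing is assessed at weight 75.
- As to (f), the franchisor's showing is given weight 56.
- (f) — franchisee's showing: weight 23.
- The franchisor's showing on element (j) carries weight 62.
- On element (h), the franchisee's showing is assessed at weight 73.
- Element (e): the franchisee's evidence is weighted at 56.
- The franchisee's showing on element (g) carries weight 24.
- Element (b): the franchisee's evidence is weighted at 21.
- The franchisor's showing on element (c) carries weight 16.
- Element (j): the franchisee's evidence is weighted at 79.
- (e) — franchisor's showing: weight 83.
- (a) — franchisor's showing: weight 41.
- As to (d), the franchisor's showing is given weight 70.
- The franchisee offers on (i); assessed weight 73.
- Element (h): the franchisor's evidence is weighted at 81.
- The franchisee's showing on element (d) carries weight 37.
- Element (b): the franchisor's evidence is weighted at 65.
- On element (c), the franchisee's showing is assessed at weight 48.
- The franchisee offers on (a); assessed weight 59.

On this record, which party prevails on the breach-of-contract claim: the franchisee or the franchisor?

franchisee

— Issue I —
At Stage I.1 the franchisee must meet a preponderance (weight is at least 48): on (a) the weight is 59 (the franchisor's 41 is given no effect), ≥ 48, so (a) meets the standard.
  All elements met. The burden passes to the franchisor.
At Stage I.2 the franchisor must meet a preponderance (weight is at least 48): on (b) the weight is 65 (the franchisee's 21 is given no effect), which does reach 48, so (b) meets the standard.
  Stage I.2 carried; the burden shifts to the franchisee.
At Stage I.3 the franchisee must meet a preponderance (weight is at least 48): on (c) the weight is 48 (the franchisor's 16 is given no effect), ≥ 48, so (c) meets the standard; on (d) the weight is 37 (the franchisor's 70 is given no effect), < 48, so (d) does not meet the standard.
  Not every element is met, so the franchisee fails to carry Stage I.3.
So the franchisor prevails on this issue.
— Issue II —
Stage II.1 (franchisee, the balance of probabilities, weight exceeds 50): (e) 56 (franchisor's 83 disregarded) > 50 — meets.
  All elements met. The burden passes to the franchisor.
Stage II.2 (franchisor, a heightened civil standard, weight is at least 75): (f) 56 (franchisee's 23 disregarded) < 75 — fails; (g) 75 (franchisee's 24 disregarded) ≥ 75 — meets.
  The franchisor does not carry Stage II.2.
So the franchisee prevails on this issue.
— Issue III —
Stage III.1 — burden on franchisee; standard: a heightened civil standard (weight exceeds 72).
    (h): 73 (franchisor's 81 disregarded) > 72 [met]
    (i): 73 (franchisor's 86 disregarded) > 72 [met]
  Stage III.1 is satisfied; the onus moves to the franchisor.
Stage III.2 — burden on franchisor; standard: a heightened civil standard (weight exceeds 72).
    (j): 62 (franchisee's 79 disregarded) ≤ 72 [not met]
  Stage III.2 not carried; the franchisor fails its burden.
The franchisee prevails on this issue.
Per-issue: Issue I → franchisor; Issue II → franchisee; Issue III → franchisee. The franchisee must prevail on a majority of issues; overall, the franchisee prevails.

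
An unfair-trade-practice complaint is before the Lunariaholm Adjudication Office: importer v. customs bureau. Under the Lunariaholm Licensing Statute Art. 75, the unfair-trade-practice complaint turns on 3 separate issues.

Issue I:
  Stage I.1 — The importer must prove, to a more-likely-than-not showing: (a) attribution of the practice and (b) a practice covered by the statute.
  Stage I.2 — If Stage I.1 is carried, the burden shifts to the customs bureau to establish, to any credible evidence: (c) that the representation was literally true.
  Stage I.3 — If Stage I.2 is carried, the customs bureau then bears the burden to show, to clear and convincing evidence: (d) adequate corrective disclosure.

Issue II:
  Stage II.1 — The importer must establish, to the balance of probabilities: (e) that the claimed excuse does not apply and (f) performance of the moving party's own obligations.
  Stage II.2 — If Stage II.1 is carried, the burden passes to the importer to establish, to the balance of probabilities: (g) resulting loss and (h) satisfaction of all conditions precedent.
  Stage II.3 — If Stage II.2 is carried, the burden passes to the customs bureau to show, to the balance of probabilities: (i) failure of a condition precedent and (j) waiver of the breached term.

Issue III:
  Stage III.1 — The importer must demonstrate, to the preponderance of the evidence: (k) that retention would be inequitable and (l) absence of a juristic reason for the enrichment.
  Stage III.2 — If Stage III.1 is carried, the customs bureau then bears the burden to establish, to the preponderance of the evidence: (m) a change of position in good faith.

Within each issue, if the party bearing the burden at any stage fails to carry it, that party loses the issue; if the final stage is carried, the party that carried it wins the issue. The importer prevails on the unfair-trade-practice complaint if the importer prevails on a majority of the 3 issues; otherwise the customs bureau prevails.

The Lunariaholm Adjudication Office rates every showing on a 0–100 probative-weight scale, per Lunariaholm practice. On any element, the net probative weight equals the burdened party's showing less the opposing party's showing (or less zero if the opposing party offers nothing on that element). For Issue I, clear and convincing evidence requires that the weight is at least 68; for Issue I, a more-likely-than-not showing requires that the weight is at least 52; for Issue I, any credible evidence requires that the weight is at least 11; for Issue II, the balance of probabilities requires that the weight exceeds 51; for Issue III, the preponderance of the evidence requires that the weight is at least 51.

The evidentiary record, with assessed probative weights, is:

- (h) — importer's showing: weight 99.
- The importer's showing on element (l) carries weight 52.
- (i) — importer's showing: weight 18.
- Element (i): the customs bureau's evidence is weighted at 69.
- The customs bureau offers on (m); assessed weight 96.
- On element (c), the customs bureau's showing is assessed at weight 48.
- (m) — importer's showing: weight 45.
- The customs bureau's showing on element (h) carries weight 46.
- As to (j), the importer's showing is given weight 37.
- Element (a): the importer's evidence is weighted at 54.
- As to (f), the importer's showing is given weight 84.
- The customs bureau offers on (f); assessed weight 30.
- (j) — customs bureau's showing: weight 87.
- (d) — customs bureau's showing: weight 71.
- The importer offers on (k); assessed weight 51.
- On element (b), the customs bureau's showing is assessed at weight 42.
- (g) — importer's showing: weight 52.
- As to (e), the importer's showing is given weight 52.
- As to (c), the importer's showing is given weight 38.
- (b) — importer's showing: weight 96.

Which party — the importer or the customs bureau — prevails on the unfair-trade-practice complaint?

— Issue I —
Stage I.1 (importer, a more-likely-than-not showing, weight is at least 52): (a) 54 ≥ 52 — meets; (b) net 96−42=54 ≥ 52 — meets.
  The importer carries Stage I.1; the customs bureau now bears the burden.
Stage I.2 (customs bureau, any credible evidence, weight is at least 11): (c) net 48−38=10 < 11 — fails.
  Stage I.2 not carried; the customs bureau fails its burden.
So the importer prevails on this issue.
— Issue II —
Stage II.1 (importer, the balance of probabilities, weight exceeds 51): (e) 52 > 51 — meets; (f) net 84−30=54 > 51 — meets.
  Stage II.1 carried; the burden remains with the importer.
Stage II.2 (importer, the balance of probabilities, weight exceeds 51): (g) 52 > 51 — meets; (h) net 99−46=53 > 51 — meets.
  Stage II.2 carried; the burden shifts to the customs bureau.
Stage II.3 (customs bureau, the balance of probabilities, weight exceeds 51): (i) net 69−18=51 ≤ 51 — fails; (j) net 87−37=50 ≤ 51 — fails.
  Stage II.3 not carried; the customs bureau fails its burden.
The analysis ends at Stage II.3; the importer prevails on this issue.
— Issue III —
Stage III.1 — burden on importer; standard: the preponderance of the evidence (weight is at least 51).
    (k): 51 ≥ 51 [met]
    (l): 52 ≥ 51 [met]
  The importer carries Stage III.1; the customs bureau now bears the burden.
Stage III.2 — burden on customs bureau; standard: the preponderance of the evidence (weight is at least 51).
    (m): 96 − 45 = 51 ≥ 51 [met]
  The customs bureau carries the last stage.
With every stage satisfied, the customs bureau prevails on this issue.
Per-issue: Issue I → importer; Issue II → importer; Issue III → customs bureau. The importer must prevail on a majority of issues; overall, the importer prevails.

importer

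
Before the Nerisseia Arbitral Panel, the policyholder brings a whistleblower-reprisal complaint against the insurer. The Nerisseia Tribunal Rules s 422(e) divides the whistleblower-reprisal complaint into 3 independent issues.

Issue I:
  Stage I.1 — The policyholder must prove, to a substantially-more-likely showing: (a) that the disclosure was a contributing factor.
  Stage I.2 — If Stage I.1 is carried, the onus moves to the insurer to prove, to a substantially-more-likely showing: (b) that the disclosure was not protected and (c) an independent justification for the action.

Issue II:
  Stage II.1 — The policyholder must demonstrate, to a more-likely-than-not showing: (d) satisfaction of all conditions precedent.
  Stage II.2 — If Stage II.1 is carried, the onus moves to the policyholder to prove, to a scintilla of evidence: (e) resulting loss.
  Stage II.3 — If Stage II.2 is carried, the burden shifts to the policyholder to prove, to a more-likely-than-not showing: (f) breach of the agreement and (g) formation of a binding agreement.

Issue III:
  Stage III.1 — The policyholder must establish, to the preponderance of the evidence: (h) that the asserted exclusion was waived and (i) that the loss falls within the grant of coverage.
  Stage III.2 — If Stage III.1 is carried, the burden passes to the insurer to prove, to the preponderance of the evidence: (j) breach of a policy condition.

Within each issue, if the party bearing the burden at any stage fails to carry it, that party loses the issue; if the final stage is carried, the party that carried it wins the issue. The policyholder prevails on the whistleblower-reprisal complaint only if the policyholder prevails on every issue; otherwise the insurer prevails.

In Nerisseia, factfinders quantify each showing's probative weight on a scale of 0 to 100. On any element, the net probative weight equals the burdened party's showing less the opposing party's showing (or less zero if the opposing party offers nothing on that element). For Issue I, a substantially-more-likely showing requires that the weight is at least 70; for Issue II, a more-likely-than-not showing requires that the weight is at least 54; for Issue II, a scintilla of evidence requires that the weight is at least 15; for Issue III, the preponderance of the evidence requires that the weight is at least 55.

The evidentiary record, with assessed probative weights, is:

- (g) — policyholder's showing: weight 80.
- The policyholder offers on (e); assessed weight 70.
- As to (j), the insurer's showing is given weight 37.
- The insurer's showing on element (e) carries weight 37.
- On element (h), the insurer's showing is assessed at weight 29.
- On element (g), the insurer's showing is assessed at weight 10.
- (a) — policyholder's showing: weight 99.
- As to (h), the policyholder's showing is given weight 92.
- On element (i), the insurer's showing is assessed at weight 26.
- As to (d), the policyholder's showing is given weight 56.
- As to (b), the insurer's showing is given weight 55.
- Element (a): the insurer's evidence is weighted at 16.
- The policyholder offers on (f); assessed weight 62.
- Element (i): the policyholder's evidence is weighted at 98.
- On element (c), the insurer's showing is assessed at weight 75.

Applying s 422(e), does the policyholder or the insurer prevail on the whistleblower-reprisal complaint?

policyholder

— Issue I —
At Stage I.1 the policyholder must meet a substantially-more-likely showing (weight is at least 70): on (a) the weight is 99 less the opposing 16 gives net 83, which does reach 70, so (a) meets the standard.
  The policyholder carries Stage I.1; the insurer now bears the burden.
At Stage I.2 the insurer must meet a substantially-more-likely showing (weight is at least 70): on (b) the weight is 55, which does not reach 70, so (b) does not meet the standard; on (c) the weight is 75, which does reach 70, so (c) meets the standard.
  Stage I.2 not carried; the insurer fails its burden.
The policyholder prevails on this issue.
— Issue II —
Stage II.1 — burden on policyholder; standard: a more-likely-than-not showing (weight is at least 54).
    (d): 56 ≥ 54 [met]
  Stage II.1 carried; the burden remains with the policyholder.
Stage II.2 — burden on policyholder; standard: a scintilla of evidence (weight is at least 15).
    (e): 70 − 37 = 33 ≥ 15 [met]
  Stage II.2 carried; the burden remains with the policyholder.
Stage II.3 — burden on policyholder; standard: a more-likely-than-not showing (weight is at least 54).
    (f): 62 ≥ 54 [met]
    (g): 80 − 10 = 70 ≥ 54 [met]
  The policyholder carries the last stage.
Every stage carried; the policyholder prevails on this issue.
— Issue III —
Stage III.1 (policyholder, the preponderance of the evidence, weight is at least 55): (h) net 92−29=63 ≥ 55 — meets; (i) net 98−26=72 ≥ 55 — meets.
  The policyholder carries Stage III.1; the insurer now bears the burden.
Stage III.2 (insurer, the preponderance of the evidence, weight is at least 55): (j) 37 < 55 — fails.
  Stage III.2 not carried; the insurer fails its burden.
The analysis ends at Stage III.2; the policyholder prevails on this issue.
Per-issue: Issue I → policyholder; Issue II → policyholder; Issue III → policyholder. The policyholder must prevail on every issue; overall, the policyholder prevails.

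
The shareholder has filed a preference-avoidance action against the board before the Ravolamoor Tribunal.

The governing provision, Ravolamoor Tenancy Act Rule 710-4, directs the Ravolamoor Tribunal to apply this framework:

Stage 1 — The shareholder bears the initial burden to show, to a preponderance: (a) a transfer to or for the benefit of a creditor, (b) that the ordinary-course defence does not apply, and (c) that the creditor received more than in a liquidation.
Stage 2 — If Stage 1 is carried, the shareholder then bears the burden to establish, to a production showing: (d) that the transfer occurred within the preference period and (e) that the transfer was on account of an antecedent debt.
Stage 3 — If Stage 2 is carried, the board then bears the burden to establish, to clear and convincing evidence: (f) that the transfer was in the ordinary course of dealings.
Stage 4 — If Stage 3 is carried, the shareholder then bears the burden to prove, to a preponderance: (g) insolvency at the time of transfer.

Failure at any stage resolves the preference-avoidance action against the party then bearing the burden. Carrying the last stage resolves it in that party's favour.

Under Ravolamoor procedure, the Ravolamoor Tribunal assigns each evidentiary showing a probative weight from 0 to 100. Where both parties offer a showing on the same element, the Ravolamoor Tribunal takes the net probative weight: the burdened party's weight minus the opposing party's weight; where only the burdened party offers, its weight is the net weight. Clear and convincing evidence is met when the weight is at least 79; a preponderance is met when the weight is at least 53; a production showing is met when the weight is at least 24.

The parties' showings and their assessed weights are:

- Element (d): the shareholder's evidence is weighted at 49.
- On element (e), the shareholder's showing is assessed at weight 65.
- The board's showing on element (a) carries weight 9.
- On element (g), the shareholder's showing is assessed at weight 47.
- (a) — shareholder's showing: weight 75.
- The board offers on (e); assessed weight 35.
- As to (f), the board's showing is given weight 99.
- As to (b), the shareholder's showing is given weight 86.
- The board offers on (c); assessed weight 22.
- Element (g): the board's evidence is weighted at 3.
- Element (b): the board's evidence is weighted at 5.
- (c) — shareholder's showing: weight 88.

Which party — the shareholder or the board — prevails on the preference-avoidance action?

board

At Stage 1 the shareholder must meet a preponderance (weight is at least 53): on (a) the weight is 75 less the opposing 9 gives net 66, which does reach 53, so (a) meets the standard; on (b) the weight is 86 less the opposing 5 gives net 81, which does reach 53, so (b) meets the standard; on (c) the weight is 88 less the opposing 22 gives net 66, which does reach 53, so (c) meets the standard.
  Stage 1 is satisfied; the shareholder continues to bear the burden.
At Stage 2 the shareholder must meet a production showing (weight is at least 24): on (d) the weight is 49, ≥ 24, so (d) meets the standard; on (e) the weight is 65 less the opposing 35 gives net 30, which does reach 24, so (e) meets the standard.
  Stage 2 carried; the burden shifts to the board.
At Stage 3 the board must meet clear and convincing evidence (weight is at least 79): on (f) the weight is 99, ≥ 79, so (f) meets the standard.
  Stage 3 carried; the burden shifts to the shareholder.
At Stage 4 the shareholder must meet a preponderance (weight is at least 53): on (g) the weight is 47 less the opposing 3 gives net 44, < 53, so (g) does not meet the standard.
  Stage 4 not carried; the shareholder fails its burden.
The board prevails.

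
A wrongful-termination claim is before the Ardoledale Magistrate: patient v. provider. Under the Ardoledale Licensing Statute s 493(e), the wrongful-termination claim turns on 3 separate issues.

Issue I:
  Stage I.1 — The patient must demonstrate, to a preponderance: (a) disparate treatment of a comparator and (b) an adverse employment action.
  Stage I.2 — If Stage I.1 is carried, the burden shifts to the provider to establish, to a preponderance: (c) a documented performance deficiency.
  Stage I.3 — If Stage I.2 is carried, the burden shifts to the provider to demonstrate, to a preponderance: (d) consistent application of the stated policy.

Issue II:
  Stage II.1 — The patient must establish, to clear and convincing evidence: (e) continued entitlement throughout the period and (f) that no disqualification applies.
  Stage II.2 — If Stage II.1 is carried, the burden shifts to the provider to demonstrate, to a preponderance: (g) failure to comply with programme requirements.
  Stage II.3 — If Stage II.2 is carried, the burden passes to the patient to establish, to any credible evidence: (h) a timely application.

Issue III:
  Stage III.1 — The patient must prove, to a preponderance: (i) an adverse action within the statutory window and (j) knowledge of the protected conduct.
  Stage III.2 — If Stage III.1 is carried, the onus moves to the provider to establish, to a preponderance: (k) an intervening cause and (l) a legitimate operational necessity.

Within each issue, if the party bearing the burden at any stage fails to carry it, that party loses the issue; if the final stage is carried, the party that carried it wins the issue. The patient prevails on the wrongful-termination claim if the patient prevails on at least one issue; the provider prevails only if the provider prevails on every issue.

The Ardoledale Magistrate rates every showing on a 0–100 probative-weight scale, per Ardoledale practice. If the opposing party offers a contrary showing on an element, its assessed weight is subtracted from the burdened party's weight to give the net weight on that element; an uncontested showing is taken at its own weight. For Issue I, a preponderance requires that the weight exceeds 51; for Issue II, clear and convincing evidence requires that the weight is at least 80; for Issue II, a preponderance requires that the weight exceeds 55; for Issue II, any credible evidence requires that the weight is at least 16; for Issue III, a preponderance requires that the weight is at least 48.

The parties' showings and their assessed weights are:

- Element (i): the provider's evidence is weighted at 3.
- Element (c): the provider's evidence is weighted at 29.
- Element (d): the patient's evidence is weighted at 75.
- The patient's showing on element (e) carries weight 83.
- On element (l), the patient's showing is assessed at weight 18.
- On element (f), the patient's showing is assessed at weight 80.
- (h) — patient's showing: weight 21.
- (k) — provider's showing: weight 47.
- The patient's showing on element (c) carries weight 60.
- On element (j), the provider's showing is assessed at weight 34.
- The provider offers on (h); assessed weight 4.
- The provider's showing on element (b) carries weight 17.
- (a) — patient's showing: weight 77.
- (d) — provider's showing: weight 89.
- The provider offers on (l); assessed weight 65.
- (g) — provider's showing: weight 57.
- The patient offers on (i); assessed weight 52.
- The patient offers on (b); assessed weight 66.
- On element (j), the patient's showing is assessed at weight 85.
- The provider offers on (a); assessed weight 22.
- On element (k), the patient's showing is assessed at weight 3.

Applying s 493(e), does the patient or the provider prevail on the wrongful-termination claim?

patient

— Issue I —
Stage I.1 (patient, a preponderance, weight exceeds 51): (a) net 77−22=55 > 51 — meets; (b) net 66−17=49 ≤ 51 — fails.
  Not every element is met, so the patient fails to carry Stage I.1.
So the provider prevails on this issue.
— Issue II —
Stage II.1 (patient, clear and convincing evidence, weight is at least 80): (e) 83 ≥ 80 — meets; (f) 80 ≥ 80 — meets.
  Stage II.1 carried; the burden shifts to the provider.
Stage II.2 (provider, a preponderance, weight exceeds 55): (g) 57 > 55 — meets.
  Stage II.2 is satisfied; the onus moves to the patient.
Stage II.3 (patient, any credible evidence, weight is at least 16): (h) net 21−4=17 ≥ 16 — meets.
  All elements met at the final stage.
Every stage carried; the patient prevails on this issue.
— Issue III —
At Stage III.1 the patient must meet a preponderance (weight is at least 48): on (i) the weight is 52 less the opposing 3 gives net 49, which does reach 48, so (i) meets the standard; on (j) the weight is 85 less the opposing 34 gives net 51, which does reach 48, so (j) meets the standard.
  Stage III.1 carried; the burden shifts to the provider.
At Stage III.2 the provider must meet a preponderance (weight is at least 48): on (k) the weight is 47 less the opposing 3 gives net 44, < 48, so (k) does not meet the standard; on (l) the weight is 65 less the opposing 18 gives net 47, < 48, so (l) does not meet the standard.
  The provider does not carry Stage III.2.
The patient prevails on this issue.
Per-issue: Issue I → provider; Issue II → patient; Issue III → patient. The patient must prevail on at least one issue; overall, the patient prevails.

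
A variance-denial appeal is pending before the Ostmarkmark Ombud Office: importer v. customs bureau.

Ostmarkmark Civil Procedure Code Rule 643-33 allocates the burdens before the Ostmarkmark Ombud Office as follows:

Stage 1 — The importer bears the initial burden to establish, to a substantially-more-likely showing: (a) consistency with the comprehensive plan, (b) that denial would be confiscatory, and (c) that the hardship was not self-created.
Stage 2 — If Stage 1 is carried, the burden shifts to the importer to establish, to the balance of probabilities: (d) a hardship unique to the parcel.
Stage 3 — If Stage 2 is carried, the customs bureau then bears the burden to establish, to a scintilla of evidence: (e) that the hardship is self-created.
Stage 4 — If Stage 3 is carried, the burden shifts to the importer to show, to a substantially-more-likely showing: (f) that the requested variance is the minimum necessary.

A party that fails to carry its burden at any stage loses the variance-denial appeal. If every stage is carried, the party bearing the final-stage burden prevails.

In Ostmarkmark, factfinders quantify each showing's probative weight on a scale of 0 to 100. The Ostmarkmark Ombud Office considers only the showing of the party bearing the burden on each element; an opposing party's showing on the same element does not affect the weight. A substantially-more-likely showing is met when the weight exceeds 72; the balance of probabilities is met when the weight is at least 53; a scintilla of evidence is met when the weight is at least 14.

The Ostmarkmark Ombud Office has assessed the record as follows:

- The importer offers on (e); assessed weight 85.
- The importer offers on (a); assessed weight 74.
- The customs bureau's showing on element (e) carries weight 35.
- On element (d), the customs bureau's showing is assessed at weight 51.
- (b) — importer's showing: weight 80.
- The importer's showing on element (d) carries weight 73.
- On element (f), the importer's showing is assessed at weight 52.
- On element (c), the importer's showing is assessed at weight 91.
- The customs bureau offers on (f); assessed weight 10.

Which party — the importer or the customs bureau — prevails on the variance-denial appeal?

customs bureau

At Stage 1 the importer must meet a substantially-more-likely showing (weight exceeds 72): on (a) the weight is 74, > 72, so (a) meets the standard; on (b) the weight is 80, which does exceed 72, so (b) meets the standard; on (c) the weight is 91, which does exceed 72, so (c) meets the standard.
  Stage 1 is satisfied; the importer continues to bear the burden.
At Stage 2 the importer must meet the balance of probabilities (weight is at least 53): on (d) the weight is 73 (the customs bureau's 51 is given no effect), ≥ 53, so (d) meets the standard.
  Stage 2 carried; the burden shifts to the customs bureau.
At Stage 3 the customs bureau must meet a scintilla of evidence (weight is at least 14): on (e) the weight is 35 (the importer's 85 is given no effect), ≥ 14, so (e) meets the standard.
  All elements met. The burden passes to the importer.
At Stage 4 the importer must meet a substantially-more-likely showing (weight exceeds 72): on (f) the weight is 52 (the customs bureau's 10 is given no effect), which does not exceed 72, so (f) does not meet the standard.
  The importer does not carry Stage 4.
The customs bureau prevails.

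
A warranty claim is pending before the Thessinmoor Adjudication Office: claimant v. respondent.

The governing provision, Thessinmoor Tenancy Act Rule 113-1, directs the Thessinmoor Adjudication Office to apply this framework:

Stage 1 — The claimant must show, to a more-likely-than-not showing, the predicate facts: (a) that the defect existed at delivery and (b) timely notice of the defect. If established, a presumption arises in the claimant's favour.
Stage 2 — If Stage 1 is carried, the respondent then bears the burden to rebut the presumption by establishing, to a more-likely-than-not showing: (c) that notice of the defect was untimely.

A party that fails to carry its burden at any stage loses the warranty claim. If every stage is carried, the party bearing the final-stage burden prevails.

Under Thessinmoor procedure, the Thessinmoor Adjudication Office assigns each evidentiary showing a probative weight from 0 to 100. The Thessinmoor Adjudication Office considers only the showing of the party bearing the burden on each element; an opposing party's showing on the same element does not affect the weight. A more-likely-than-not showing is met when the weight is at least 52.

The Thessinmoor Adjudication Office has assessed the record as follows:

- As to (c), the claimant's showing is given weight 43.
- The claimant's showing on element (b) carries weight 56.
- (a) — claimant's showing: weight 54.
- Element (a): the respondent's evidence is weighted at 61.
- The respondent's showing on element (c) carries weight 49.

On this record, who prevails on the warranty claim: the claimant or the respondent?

claimant

At Stage 1 the claimant must meet a more-likely-than-not showing (weight is at least 52): on (a) the weight is 54 (the respondent's 61 is given no effect), which does reach 52, so (a) meets the standard; on (b) the weight is 56, ≥ 52, so (b) meets the standard.
  All elements met. The burden passes to the respondent.
At Stage 2 the respondent must meet a more-likely-than-not showing (weight is at least 52): on (c) the weight is 49 (the claimant's 43 is given no effect), which does not reach 52, so (c) does not meet the standard.
  The respondent does not carry Stage 2.
The analysis ends at Stage 2; the claimant prevails.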